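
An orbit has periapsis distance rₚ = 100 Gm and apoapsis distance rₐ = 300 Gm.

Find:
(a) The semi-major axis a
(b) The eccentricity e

Convert to SI: rₚ = 100 Gm = 1e+11 m; rₐ = 300 Gm = 3e+11 m.
(a) a = (rₚ + rₐ) / 2 = (1e+11 + 3e+11) / 2 ≈ 2e+11 m = 200 Gm.
(b) e = (rₐ − rₚ) / (rₐ + rₚ) = (3e+11 − 1e+11) / (3e+11 + 1e+11) ≈ 0.5.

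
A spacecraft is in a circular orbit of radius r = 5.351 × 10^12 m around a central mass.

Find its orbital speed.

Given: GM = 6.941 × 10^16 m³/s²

For a circular orbit, gravity supplies the centripetal force, so v = √(GM / r).
v = √(6.941e+16 / 5.351e+12) m/s ≈ 113.9 m/s = 113.9 m/s.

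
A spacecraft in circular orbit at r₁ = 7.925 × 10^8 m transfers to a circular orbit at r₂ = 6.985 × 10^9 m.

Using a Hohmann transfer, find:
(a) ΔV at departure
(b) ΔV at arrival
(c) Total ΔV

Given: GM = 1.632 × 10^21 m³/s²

Transfer semi-major axis: a_t = (r₁ + r₂)/2 = (7.925e+08 + 6.985e+09)/2 = 3.88875e+09 m.
Circular speeds: v₁ = √(GM/r₁) = 1.43503e+06 m/s, v₂ = √(GM/r₂) = 483367 m/s.
Transfer speeds (vis-viva v² = GM(2/r − 1/a_t)): v₁ᵗ = 1.92326e+06 m/s, v₂ᵗ = 218208 m/s.
(a) ΔV₁ = |v₁ᵗ − v₁| ≈ 4.882e+05 m/s = 488.2 km/s.
(b) ΔV₂ = |v₂ − v₂ᵗ| ≈ 2.652e+05 m/s = 265.2 km/s.
(c) ΔV_total = ΔV₁ + ΔV₂ ≈ 7.534e+05 m/s = 753.4 km/s.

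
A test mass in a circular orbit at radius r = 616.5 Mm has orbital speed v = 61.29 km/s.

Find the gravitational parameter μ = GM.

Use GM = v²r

Convert to SI: r = 616.5 Mm = 6.165e+08 m; v = 61.29 km/s = 61290 m/s.
For a circular orbit v² = GM/r, so GM = v² · r.
GM = (61290)² · 6.165e+08 m³/s² ≈ 2.316e+18 m³/s² = 2.316 × 10^18 m³/s².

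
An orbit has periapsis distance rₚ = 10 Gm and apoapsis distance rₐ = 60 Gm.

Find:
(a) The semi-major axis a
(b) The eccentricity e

Convert to SI: rₚ = 10 Gm = 1e+10 m; rₐ = 60 Gm = 6e+10 m.
(a) a = (rₚ + rₐ) / 2 = (1e+10 + 6e+10) / 2 ≈ 3.5e+10 m = 35 Gm.
(b) e = (rₐ − rₚ) / (rₐ + rₚ) = (6e+10 − 1e+10) / (6e+10 + 1e+10) ≈ 0.7143.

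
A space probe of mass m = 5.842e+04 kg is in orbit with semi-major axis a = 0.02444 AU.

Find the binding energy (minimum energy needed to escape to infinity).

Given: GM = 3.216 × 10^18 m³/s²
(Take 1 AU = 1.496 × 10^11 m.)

Convert to SI: a = 0.02444 AU = 3.65622e+09 m.
Total orbital energy is E = −GMm/(2a); binding energy is E_bind = −E = GMm/(2a).
E_bind = 3.216e+18 · 5.842e+04 / (2 · 3.65622e+09) J ≈ 2.569e+13 J = 25.69 TJ.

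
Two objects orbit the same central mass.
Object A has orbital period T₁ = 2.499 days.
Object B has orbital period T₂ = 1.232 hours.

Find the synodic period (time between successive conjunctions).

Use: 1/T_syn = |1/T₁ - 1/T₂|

Convert to SI: T₁ = 2.499 days = 215914 s; T₂ = 1.232 hours = 4435.2 s.
T_syn = |T₁ · T₂ / (T₁ − T₂)|.
T_syn = |215914 · 4435.2 / (215914 − 4435.2)| s ≈ 4528 s = 1.258 hours.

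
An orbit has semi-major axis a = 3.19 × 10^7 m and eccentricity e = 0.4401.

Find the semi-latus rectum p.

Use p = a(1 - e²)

p = a (1 − e²).
p = 3.19e+07 · (1 − (0.4401)²) = 3.19e+07 · 0.806312 ≈ 2.572e+07 m = 2.572 × 10^7 m.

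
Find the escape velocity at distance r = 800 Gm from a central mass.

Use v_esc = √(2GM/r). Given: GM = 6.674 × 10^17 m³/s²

Convert to SI: r = 800 Gm = 8e+11 m.
Escape velocity comes from setting total energy to zero: ½v² − GM/r = 0 ⇒ v_esc = √(2GM / r).
v_esc = √(2 · 6.674e+17 / 8e+11) m/s ≈ 1292 m/s = 1.292 km/s.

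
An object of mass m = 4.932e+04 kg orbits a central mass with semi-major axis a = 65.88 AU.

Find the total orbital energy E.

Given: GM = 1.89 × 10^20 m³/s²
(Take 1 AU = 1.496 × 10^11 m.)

Convert to SI: a = 65.88 AU = 9.85565e+12 m.
E = −GMm / (2a).
E = −1.89e+20 · 4.932e+04 / (2 · 9.85565e+12) J ≈ -4.729e+11 J = -472.9 GJ.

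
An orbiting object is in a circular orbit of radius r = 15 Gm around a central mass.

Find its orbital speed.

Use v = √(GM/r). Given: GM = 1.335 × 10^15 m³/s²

Convert to SI: r = 15 Gm = 1.5e+10 m.
For a circular orbit, gravity supplies the centripetal force, so v = √(GM / r).
v = √(1.335e+15 / 1.5e+10) m/s ≈ 298.3 m/s = 298.3 m/s.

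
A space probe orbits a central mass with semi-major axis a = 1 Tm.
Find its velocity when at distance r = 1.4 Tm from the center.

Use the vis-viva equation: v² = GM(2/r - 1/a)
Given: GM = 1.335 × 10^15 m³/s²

Convert to SI: a = 1 Tm = 1e+12 m; r = 1.4 Tm = 1.4e+12 m.
Vis-viva: v = √(GM · (2/r − 1/a)).
2/r − 1/a = 2/1.4e+12 − 1/1e+12 = 4.28571e-13 m⁻¹.
v = √(1.335e+15 · 4.28571e-13) m/s ≈ 23.92 m/s = 23.92 m/s.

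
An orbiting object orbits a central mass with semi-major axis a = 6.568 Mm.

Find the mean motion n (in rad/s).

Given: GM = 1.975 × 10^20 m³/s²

Convert to SI: a = 6.568 Mm = 6.568e+06 m.
n = √(GM / a³).
n = √(1.975e+20 / (6.568e+06)³) rad/s ≈ 0.8349 rad/s.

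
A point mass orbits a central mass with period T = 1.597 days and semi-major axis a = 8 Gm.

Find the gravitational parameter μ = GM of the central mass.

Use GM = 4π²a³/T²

Convert to SI: T = 1.597 days = 137981 s; a = 8 Gm = 8e+09 m.
GM = 4π² · a³ / T².
GM = 4π² · (8e+09)³ / (137981)² m³/s² ≈ 1.062e+21 m³/s² = 1.062 × 10^21 m³/s².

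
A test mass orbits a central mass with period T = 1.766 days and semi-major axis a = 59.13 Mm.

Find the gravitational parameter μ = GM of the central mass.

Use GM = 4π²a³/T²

Convert to SI: T = 1.766 days = 152582 s; a = 59.13 Mm = 5.913e+07 m.
GM = 4π² · a³ / T².
GM = 4π² · (5.913e+07)³ / (152582)² m³/s² ≈ 3.506e+14 m³/s² = 3.506 × 10^14 m³/s².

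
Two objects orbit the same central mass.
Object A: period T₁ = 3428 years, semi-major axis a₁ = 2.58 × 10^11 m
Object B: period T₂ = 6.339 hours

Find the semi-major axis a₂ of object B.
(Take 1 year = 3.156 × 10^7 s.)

Convert to SI: T₁ = 3428 years = 1.08188e+11 s; T₂ = 6.339 hours = 22820.4 s.
Kepler's third law: (T₁/T₂)² = (a₁/a₂)³ ⇒ a₂ = a₁ · (T₂/T₁)^(2/3).
T₂/T₁ = 22820.4 / 1.08188e+11 = 2.10933e-07.
a₂ = 2.58e+11 · (2.10933e-07)^(2/3) m ≈ 9.142e+06 m = 9.142 × 10^6 m.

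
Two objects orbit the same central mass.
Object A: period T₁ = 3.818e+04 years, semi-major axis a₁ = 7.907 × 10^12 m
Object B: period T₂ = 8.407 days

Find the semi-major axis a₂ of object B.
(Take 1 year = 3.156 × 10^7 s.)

Convert to SI: T₁ = 3.818e+04 years = 1.20496e+12 s; T₂ = 8.407 days = 726365 s.
Kepler's third law: (T₁/T₂)² = (a₁/a₂)³ ⇒ a₂ = a₁ · (T₂/T₁)^(2/3).
T₂/T₁ = 726365 / 1.20496e+12 = 6.02812e-07.
a₂ = 7.907e+12 · (6.02812e-07)^(2/3) m ≈ 5.642e+08 m = 5.642 × 10^8 m.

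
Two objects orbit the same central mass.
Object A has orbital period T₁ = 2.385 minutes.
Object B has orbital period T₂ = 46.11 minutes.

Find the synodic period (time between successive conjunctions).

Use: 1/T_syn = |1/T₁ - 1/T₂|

Convert to SI: T₁ = 2.385 minutes = 143.1 s; T₂ = 46.11 minutes = 2766.6 s.
T_syn = |T₁ · T₂ / (T₁ − T₂)|.
T_syn = |143.1 · 2766.6 / (143.1 − 2766.6)| s ≈ 150.9 s = 2.515 minutes.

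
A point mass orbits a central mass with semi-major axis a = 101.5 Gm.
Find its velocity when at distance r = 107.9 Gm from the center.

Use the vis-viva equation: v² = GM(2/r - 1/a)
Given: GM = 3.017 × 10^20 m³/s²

Convert to SI: a = 101.5 Gm = 1.015e+11 m; r = 107.9 Gm = 1.079e+11 m.
Vis-viva: v = √(GM · (2/r − 1/a)).
2/r − 1/a = 2/1.079e+11 − 1/1.015e+11 = 8.68346e-12 m⁻¹.
v = √(3.017e+20 · 8.68346e-12) m/s ≈ 5.118e+04 m/s = 51.18 km/s.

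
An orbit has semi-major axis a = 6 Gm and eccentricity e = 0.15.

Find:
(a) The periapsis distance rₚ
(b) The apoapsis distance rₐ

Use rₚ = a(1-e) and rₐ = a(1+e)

Convert to SI: a = 6 Gm = 6e+09 m.
(a) rₚ = a(1 − e) = 6e+09 · (1 − 0.15) = 6e+09 · 0.85 ≈ 5.1e+09 m = 5.1 Gm.
(b) rₐ = a(1 + e) = 6e+09 · (1 + 0.15) = 6e+09 · 1.15 ≈ 6.9e+09 m = 6.9 Gm.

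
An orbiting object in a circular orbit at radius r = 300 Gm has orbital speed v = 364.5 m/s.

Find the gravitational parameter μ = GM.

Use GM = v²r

Convert to SI: r = 300 Gm = 3e+11 m.
For a circular orbit v² = GM/r, so GM = v² · r.
GM = (364.5)² · 3e+11 m³/s² ≈ 3.986e+16 m³/s² = 3.986 × 10^16 m³/s².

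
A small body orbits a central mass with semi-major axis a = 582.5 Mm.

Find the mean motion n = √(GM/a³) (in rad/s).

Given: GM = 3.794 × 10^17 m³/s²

Convert to SI: a = 582.5 Mm = 5.825e+08 m.
n = √(GM / a³).
n = √(3.794e+17 / (5.825e+08)³) rad/s ≈ 4.381e-05 rad/s.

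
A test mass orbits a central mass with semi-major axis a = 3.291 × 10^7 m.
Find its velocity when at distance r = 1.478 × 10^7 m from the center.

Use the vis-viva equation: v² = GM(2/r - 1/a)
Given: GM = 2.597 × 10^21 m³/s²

Vis-viva: v = √(GM · (2/r − 1/a)).
2/r − 1/a = 2/1.478e+07 − 1/3.291e+07 = 1.04932e-07 m⁻¹.
v = √(2.597e+21 · 1.04932e-07) m/s ≈ 1.651e+07 m/s = 1.651e+04 km/s.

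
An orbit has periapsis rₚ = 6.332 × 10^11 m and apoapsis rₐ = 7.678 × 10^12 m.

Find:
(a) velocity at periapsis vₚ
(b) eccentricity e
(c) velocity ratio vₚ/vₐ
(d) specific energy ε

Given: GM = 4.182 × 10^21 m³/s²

(a) With a = (rₚ + rₐ)/2 = 4.1556e+12 m, vₚ = √(GM (2/rₚ − 1/a)) = √(4.182e+21 · (2/6.332e+11 − 1/4.1556e+12)) m/s ≈ 1.105e+05 m/s
(b) e = (rₐ − rₚ)/(rₐ + rₚ) = (7.678e+12 − 6.332e+11)/(7.678e+12 + 6.332e+11) ≈ 0.8476
(c) Conservation of angular momentum (rₚvₚ = rₐvₐ) gives vₚ/vₐ = rₐ/rₚ = 7.678e+12/6.332e+11 ≈ 12.13
(d) With a = (rₚ + rₐ)/2 = 4.1556e+12 m, ε = −GM/(2a) = −4.182e+21/(2 · 4.1556e+12) J/kg ≈ -5.032e+08 J/kg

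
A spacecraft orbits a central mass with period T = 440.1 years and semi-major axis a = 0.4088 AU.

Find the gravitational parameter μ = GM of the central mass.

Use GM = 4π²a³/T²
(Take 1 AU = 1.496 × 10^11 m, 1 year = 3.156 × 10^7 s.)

Convert to SI: T = 440.1 years = 1.38896e+10 s; a = 0.4088 AU = 6.11565e+10 m.
GM = 4π² · a³ / T².
GM = 4π² · (6.11565e+10)³ / (1.38896e+10)² m³/s² ≈ 4.681e+13 m³/s² = 4.681 × 10^13 m³/s².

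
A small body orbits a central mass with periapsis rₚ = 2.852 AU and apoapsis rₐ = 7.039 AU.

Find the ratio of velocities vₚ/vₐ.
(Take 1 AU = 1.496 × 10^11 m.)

Convert to SI: rₚ = 2.852 AU = 4.26659e+11 m; rₐ = 7.039 AU = 1.05303e+12 m.
Conservation of angular momentum gives rₚvₚ = rₐvₐ, so vₚ/vₐ = rₐ/rₚ.
vₚ/vₐ = 1.05303e+12 / 4.26659e+11 ≈ 2.468.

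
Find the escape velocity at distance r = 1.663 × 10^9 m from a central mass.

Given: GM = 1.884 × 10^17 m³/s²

Escape velocity comes from setting total energy to zero: ½v² − GM/r = 0 ⇒ v_esc = √(2GM / r).
v_esc = √(2 · 1.884e+17 / 1.663e+09) m/s ≈ 1.505e+04 m/s = 15.05 km/s.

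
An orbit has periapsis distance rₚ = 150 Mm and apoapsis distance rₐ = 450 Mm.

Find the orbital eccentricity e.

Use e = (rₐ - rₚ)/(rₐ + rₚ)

Convert to SI: rₚ = 150 Mm = 1.5e+08 m; rₐ = 450 Mm = 4.5e+08 m.
e = (rₐ − rₚ) / (rₐ + rₚ).
e = (4.5e+08 − 1.5e+08) / (4.5e+08 + 1.5e+08) = 3e+08 / 6e+08 ≈ 0.5.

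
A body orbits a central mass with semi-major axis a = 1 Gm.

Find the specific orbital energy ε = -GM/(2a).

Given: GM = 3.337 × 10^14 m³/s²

Convert to SI: a = 1 Gm = 1e+09 m.
ε = −GM / (2a).
ε = −3.337e+14 / (2 · 1e+09) J/kg ≈ -1.668e+05 J/kg = -166.8 kJ/kg.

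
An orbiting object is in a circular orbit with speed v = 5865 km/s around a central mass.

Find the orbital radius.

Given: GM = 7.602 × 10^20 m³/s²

Convert to SI: v = 5865 km/s = 5.865e+06 m/s.
For a circular orbit, v² = GM / r, so r = GM / v².
r = 7.602e+20 / (5.865e+06)² m ≈ 2.21e+07 m = 22.1 Mm.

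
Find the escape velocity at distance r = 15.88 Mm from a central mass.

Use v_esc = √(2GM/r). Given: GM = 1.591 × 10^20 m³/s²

Convert to SI: r = 15.88 Mm = 1.588e+07 m.
Escape velocity comes from setting total energy to zero: ½v² − GM/r = 0 ⇒ v_esc = √(2GM / r).
v_esc = √(2 · 1.591e+20 / 1.588e+07) m/s ≈ 4.476e+06 m/s = 4476 km/s.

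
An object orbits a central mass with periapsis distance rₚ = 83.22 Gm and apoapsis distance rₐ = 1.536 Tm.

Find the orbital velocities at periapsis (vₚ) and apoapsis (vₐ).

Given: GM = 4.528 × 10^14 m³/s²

Convert to SI: rₚ = 83.22 Gm = 8.322e+10 m; rₐ = 1.536 Tm = 1.536e+12 m.
Use the vis-viva equation v² = GM(2/r − 1/a) with a = (rₚ + rₐ)/2 = (8.322e+10 + 1.536e+12)/2 = 8.0961e+11 m.
vₚ = √(GM · (2/rₚ − 1/a)) = √(4.528e+14 · (2/8.322e+10 − 1/8.0961e+11)) m/s ≈ 101.6 m/s = 101.6 m/s.
vₐ = √(GM · (2/rₐ − 1/a)) = √(4.528e+14 · (2/1.536e+12 − 1/8.0961e+11)) m/s ≈ 5.505 m/s = 5.505 m/s.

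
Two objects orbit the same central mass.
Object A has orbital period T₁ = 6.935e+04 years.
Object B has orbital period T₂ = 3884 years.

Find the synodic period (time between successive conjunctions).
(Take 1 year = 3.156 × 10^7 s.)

Convert to SI: T₁ = 6.935e+04 years = 2.18869e+12 s; T₂ = 3884 years = 1.22579e+11 s.
T_syn = |T₁ · T₂ / (T₁ − T₂)|.
T_syn = |2.18869e+12 · 1.22579e+11 / (2.18869e+12 − 1.22579e+11)| s ≈ 1.299e+11 s = 4114 years.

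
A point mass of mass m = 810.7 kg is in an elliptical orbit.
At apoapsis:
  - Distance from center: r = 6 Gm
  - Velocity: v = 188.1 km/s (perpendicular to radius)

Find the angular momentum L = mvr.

Convert to SI: r = 6 Gm = 6e+09 m; v = 188.1 km/s = 188100 m/s.
Since v is perpendicular to r, L = m · v · r.
L = 810.7 · 188100 · 6e+09 kg·m²/s ≈ 9.15e+17 kg·m²/s.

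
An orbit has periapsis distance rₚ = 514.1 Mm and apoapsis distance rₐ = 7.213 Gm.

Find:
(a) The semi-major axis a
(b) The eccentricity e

Convert to SI: rₚ = 514.1 Mm = 5.141e+08 m; rₐ = 7.213 Gm = 7.213e+09 m.
(a) a = (rₚ + rₐ) / 2 = (5.141e+08 + 7.213e+09) / 2 ≈ 3.864e+09 m = 3.864 Gm.
(b) e = (rₐ − rₚ) / (rₐ + rₚ) = (7.213e+09 − 5.141e+08) / (7.213e+09 + 5.141e+08) ≈ 0.8669.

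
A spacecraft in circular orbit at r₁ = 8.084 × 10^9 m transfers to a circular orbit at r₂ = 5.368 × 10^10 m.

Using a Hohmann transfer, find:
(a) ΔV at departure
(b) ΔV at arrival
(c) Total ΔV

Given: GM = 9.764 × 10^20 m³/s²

Transfer semi-major axis: a_t = (r₁ + r₂)/2 = (8.084e+09 + 5.368e+10)/2 = 3.0882e+10 m.
Circular speeds: v₁ = √(GM/r₁) = 347537 m/s, v₂ = √(GM/r₂) = 134868 m/s.
Transfer speeds (vis-viva v² = GM(2/r − 1/a_t)): v₁ᵗ = 458199 m/s, v₂ᵗ = 69003 m/s.
(a) ΔV₁ = |v₁ᵗ − v₁| ≈ 1.107e+05 m/s = 110.7 km/s.
(b) ΔV₂ = |v₂ − v₂ᵗ| ≈ 6.586e+04 m/s = 65.86 km/s.
(c) ΔV_total = ΔV₁ + ΔV₂ ≈ 1.765e+05 m/s = 176.5 km/s.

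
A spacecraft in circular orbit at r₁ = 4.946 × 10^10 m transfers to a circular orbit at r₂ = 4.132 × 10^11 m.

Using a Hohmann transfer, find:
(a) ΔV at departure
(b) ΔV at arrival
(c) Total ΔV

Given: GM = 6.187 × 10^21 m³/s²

Transfer semi-major axis: a_t = (r₁ + r₂)/2 = (4.946e+10 + 4.132e+11)/2 = 2.3133e+11 m.
Circular speeds: v₁ = √(GM/r₁) = 353682 m/s, v₂ = √(GM/r₂) = 122366 m/s.
Transfer speeds (vis-viva v² = GM(2/r − 1/a_t)): v₁ᵗ = 472691 m/s, v₂ᵗ = 56581 m/s.
(a) ΔV₁ = |v₁ᵗ − v₁| ≈ 1.19e+05 m/s = 119 km/s.
(b) ΔV₂ = |v₂ − v₂ᵗ| ≈ 6.578e+04 m/s = 65.78 km/s.
(c) ΔV_total = ΔV₁ + ΔV₂ ≈ 1.848e+05 m/s = 184.8 km/s.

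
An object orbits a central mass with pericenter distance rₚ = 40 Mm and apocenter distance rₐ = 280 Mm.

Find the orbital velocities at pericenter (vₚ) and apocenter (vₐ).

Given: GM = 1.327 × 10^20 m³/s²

Convert to SI: rₚ = 40 Mm = 4e+07 m; rₐ = 280 Mm = 2.8e+08 m.
Use the vis-viva equation v² = GM(2/r − 1/a) with a = (rₚ + rₐ)/2 = (4e+07 + 2.8e+08)/2 = 1.6e+08 m.
vₚ = √(GM · (2/rₚ − 1/a)) = √(1.327e+20 · (2/4e+07 − 1/1.6e+08)) m/s ≈ 2.409e+06 m/s = 2409 km/s.
vₐ = √(GM · (2/rₐ − 1/a)) = √(1.327e+20 · (2/2.8e+08 − 1/1.6e+08)) m/s ≈ 3.442e+05 m/s = 344.2 km/s.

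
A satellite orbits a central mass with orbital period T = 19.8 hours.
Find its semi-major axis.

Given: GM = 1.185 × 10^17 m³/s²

Convert to SI: T = 19.8 hours = 71280 s.
Invert Kepler's third law: a = (GM · T² / (4π²))^(1/3).
Substituting T = 71280 s and GM = 1.185e+17 m³/s²:
a = (1.185e+17 · (71280)² / (4π²))^(1/3) m
a ≈ 2.48e+08 m = 248 Mm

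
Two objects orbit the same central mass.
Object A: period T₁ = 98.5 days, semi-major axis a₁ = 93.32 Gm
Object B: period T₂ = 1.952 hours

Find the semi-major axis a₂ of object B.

Convert to SI: T₁ = 98.5 days = 8.5104e+06 s; a₁ = 93.32 Gm = 9.332e+10 m; T₂ = 1.952 hours = 7027.2 s.
Kepler's third law: (T₁/T₂)² = (a₁/a₂)³ ⇒ a₂ = a₁ · (T₂/T₁)^(2/3).
T₂/T₁ = 7027.2 / 8.5104e+06 = 0.000825719.
a₂ = 9.332e+10 · (0.000825719)^(2/3) m ≈ 8.214e+08 m = 821.4 Mm.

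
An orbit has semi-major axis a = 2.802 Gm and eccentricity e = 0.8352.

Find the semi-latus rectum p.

Convert to SI: a = 2.802 Gm = 2.802e+09 m.
p = a (1 − e²).
p = 2.802e+09 · (1 − (0.8352)²) = 2.802e+09 · 0.302441 ≈ 8.474e+08 m = 847.4 Mm.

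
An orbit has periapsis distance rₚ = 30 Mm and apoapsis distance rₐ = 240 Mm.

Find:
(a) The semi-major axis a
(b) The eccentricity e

Convert to SI: rₚ = 30 Mm = 3e+07 m; rₐ = 240 Mm = 2.4e+08 m.
(a) a = (rₚ + rₐ) / 2 = (3e+07 + 2.4e+08) / 2 ≈ 1.35e+08 m = 135 Mm.
(b) e = (rₐ − rₚ) / (rₐ + rₚ) = (2.4e+08 − 3e+07) / (2.4e+08 + 3e+07) ≈ 0.7778.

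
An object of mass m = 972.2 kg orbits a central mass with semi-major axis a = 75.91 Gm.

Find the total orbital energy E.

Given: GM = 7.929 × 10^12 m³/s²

Convert to SI: a = 75.91 Gm = 7.591e+10 m.
E = −GMm / (2a).
E = −7.929e+12 · 972.2 / (2 · 7.591e+10) J ≈ -5.077e+04 J = -50.77 kJ.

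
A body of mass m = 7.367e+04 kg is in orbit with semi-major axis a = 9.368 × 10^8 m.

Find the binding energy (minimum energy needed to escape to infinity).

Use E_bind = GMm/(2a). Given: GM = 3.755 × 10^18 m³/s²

Total orbital energy is E = −GMm/(2a); binding energy is E_bind = −E = GMm/(2a).
E_bind = 3.755e+18 · 7.367e+04 / (2 · 9.368e+08) J ≈ 1.476e+14 J = 147.6 TJ.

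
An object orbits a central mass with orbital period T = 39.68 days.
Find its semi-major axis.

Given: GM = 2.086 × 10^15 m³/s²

Convert to SI: T = 39.68 days = 3.42835e+06 s.
Invert Kepler's third law: a = (GM · T² / (4π²))^(1/3).
Substituting T = 3.42835e+06 s and GM = 2.086e+15 m³/s²:
a = (2.086e+15 · (3.42835e+06)² / (4π²))^(1/3) m
a ≈ 8.532e+08 m = 853.2 Mm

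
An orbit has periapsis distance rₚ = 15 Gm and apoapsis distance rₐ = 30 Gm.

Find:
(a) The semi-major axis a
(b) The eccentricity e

Convert to SI: rₚ = 15 Gm = 1.5e+10 m; rₐ = 30 Gm = 3e+10 m.
(a) a = (rₚ + rₐ) / 2 = (1.5e+10 + 3e+10) / 2 ≈ 2.25e+10 m = 22.5 Gm.
(b) e = (rₐ − rₚ) / (rₐ + rₚ) = (3e+10 − 1.5e+10) / (3e+10 + 1.5e+10) ≈ 0.3333.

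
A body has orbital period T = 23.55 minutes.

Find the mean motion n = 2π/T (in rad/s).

Convert to SI: T = 23.55 minutes = 1413 s.
n = 2π / T.
n = 2π / 1413 s ≈ 0.004447 rad/s.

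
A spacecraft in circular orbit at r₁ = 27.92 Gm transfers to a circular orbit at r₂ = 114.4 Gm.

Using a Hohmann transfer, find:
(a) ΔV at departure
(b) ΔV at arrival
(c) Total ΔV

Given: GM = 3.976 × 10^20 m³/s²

Convert to SI: r₁ = 27.92 Gm = 2.792e+10 m; r₂ = 114.4 Gm = 1.144e+11 m.
Transfer semi-major axis: a_t = (r₁ + r₂)/2 = (2.792e+10 + 1.144e+11)/2 = 7.116e+10 m.
Circular speeds: v₁ = √(GM/r₁) = 119334 m/s, v₂ = √(GM/r₂) = 58953.6 m/s.
Transfer speeds (vis-viva v² = GM(2/r − 1/a_t)): v₁ᵗ = 151308 m/s, v₂ᵗ = 36927.5 m/s.
(a) ΔV₁ = |v₁ᵗ − v₁| ≈ 3.197e+04 m/s = 31.97 km/s.
(b) ΔV₂ = |v₂ − v₂ᵗ| ≈ 2.203e+04 m/s = 22.03 km/s.
(c) ΔV_total = ΔV₁ + ΔV₂ ≈ 5.4e+04 m/s = 54 km/s.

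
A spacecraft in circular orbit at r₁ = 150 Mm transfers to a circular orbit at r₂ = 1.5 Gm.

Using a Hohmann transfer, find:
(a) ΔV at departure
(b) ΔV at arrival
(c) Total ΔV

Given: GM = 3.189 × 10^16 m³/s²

Convert to SI: r₁ = 150 Mm = 1.5e+08 m; r₂ = 1.5 Gm = 1.5e+09 m.
Transfer semi-major axis: a_t = (r₁ + r₂)/2 = (1.5e+08 + 1.5e+09)/2 = 8.25e+08 m.
Circular speeds: v₁ = √(GM/r₁) = 14580.8 m/s, v₂ = √(GM/r₂) = 4610.86 m/s.
Transfer speeds (vis-viva v² = GM(2/r − 1/a_t)): v₁ᵗ = 19660.8 m/s, v₂ᵗ = 1966.08 m/s.
(a) ΔV₁ = |v₁ᵗ − v₁| ≈ 5080 m/s = 5.08 km/s.
(b) ΔV₂ = |v₂ − v₂ᵗ| ≈ 2645 m/s = 2.645 km/s.
(c) ΔV_total = ΔV₁ + ΔV₂ ≈ 7725 m/s = 7.725 km/s.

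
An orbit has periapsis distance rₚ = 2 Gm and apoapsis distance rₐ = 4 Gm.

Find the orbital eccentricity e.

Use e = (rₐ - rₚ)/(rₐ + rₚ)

Convert to SI: rₚ = 2 Gm = 2e+09 m; rₐ = 4 Gm = 4e+09 m.
e = (rₐ − rₚ) / (rₐ + rₚ).
e = (4e+09 − 2e+09) / (4e+09 + 2e+09) = 2e+09 / 6e+09 ≈ 0.3333.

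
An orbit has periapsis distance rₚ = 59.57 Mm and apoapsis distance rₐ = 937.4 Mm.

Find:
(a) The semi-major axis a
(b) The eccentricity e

Convert to SI: rₚ = 59.57 Mm = 5.957e+07 m; rₐ = 937.4 Mm = 9.374e+08 m.
(a) a = (rₚ + rₐ) / 2 = (5.957e+07 + 9.374e+08) / 2 ≈ 4.985e+08 m = 498.5 Mm.
(b) e = (rₐ − rₚ) / (rₐ + rₚ) = (9.374e+08 − 5.957e+07) / (9.374e+08 + 5.957e+07) ≈ 0.8805.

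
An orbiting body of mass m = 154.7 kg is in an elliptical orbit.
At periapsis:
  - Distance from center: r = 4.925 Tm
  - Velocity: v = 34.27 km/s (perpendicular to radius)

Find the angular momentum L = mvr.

Convert to SI: r = 4.925 Tm = 4.925e+12 m; v = 34.27 km/s = 34270 m/s.
Since v is perpendicular to r, L = m · v · r.
L = 154.7 · 34270 · 4.925e+12 kg·m²/s ≈ 2.611e+19 kg·m²/s.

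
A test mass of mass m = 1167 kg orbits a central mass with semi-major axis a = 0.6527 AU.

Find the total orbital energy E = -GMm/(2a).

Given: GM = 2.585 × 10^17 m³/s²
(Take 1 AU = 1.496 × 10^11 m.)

Convert to SI: a = 0.6527 AU = 9.76439e+10 m.
E = −GMm / (2a).
E = −2.585e+17 · 1167 / (2 · 9.76439e+10) J ≈ -1.545e+09 J = -1.545 GJ.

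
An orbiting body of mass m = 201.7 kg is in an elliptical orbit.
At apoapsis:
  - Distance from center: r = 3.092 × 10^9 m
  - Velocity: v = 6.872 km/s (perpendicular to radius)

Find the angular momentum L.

Convert to SI: v = 6.872 km/s = 6872 m/s.
Since v is perpendicular to r, L = m · v · r.
L = 201.7 · 6872 · 3.092e+09 kg·m²/s ≈ 4.286e+15 kg·m²/s.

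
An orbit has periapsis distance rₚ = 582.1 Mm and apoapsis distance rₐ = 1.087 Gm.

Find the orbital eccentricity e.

Convert to SI: rₚ = 582.1 Mm = 5.821e+08 m; rₐ = 1.087 Gm = 1.087e+09 m.
e = (rₐ − rₚ) / (rₐ + rₚ).
e = (1.087e+09 − 5.821e+08) / (1.087e+09 + 5.821e+08) = 5.049e+08 / 1.6691e+09 ≈ 0.3025.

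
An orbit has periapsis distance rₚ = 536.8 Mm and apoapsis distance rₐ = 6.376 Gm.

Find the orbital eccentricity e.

Convert to SI: rₚ = 536.8 Mm = 5.368e+08 m; rₐ = 6.376 Gm = 6.376e+09 m.
e = (rₐ − rₚ) / (rₐ + rₚ).
e = (6.376e+09 − 5.368e+08) / (6.376e+09 + 5.368e+08) = 5.8392e+09 / 6.9128e+09 ≈ 0.8447.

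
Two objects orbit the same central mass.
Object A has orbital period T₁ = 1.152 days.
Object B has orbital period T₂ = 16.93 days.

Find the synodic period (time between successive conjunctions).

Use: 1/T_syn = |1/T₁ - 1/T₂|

Convert to SI: T₁ = 1.152 days = 99532.8 s; T₂ = 16.93 days = 1.46275e+06 s.
T_syn = |T₁ · T₂ / (T₁ − T₂)|.
T_syn = |99532.8 · 1.46275e+06 / (99532.8 − 1.46275e+06)| s ≈ 1.068e+05 s = 1.236 days.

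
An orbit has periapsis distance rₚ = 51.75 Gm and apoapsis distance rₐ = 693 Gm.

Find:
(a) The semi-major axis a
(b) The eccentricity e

Convert to SI: rₚ = 51.75 Gm = 5.175e+10 m; rₐ = 693 Gm = 6.93e+11 m.
(a) a = (rₚ + rₐ) / 2 = (5.175e+10 + 6.93e+11) / 2 ≈ 3.724e+11 m = 372.4 Gm.
(b) e = (rₐ − rₚ) / (rₐ + rₚ) = (6.93e+11 − 5.175e+10) / (6.93e+11 + 5.175e+10) ≈ 0.861.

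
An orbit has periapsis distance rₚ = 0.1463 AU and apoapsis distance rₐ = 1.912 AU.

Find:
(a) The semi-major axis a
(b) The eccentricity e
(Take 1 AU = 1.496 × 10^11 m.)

Convert to SI: rₚ = 0.1463 AU = 2.18865e+10 m; rₐ = 1.912 AU = 2.86035e+11 m.
(a) a = (rₚ + rₐ) / 2 = (2.18865e+10 + 2.86035e+11) / 2 ≈ 1.54e+11 m = 1.029 AU.
(b) e = (rₐ − rₚ) / (rₐ + rₚ) = (2.86035e+11 − 2.18865e+10) / (2.86035e+11 + 2.18865e+10) ≈ 0.8578.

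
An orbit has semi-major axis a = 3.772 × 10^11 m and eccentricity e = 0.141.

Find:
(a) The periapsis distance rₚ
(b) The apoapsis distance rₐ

(a) rₚ = a(1 − e) = 3.772e+11 · (1 − 0.141) = 3.772e+11 · 0.859 ≈ 3.24e+11 m = 3.24 × 10^11 m.
(b) rₐ = a(1 + e) = 3.772e+11 · (1 + 0.141) = 3.772e+11 · 1.141 ≈ 4.304e+11 m = 4.304 × 10^11 m.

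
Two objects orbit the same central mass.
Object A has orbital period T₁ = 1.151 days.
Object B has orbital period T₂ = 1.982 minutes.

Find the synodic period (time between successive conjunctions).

Convert to SI: T₁ = 1.151 days = 99446.4 s; T₂ = 1.982 minutes = 118.92 s.
T_syn = |T₁ · T₂ / (T₁ − T₂)|.
T_syn = |99446.4 · 118.92 / (99446.4 − 118.92)| s ≈ 119.1 s = 1.984 minutes.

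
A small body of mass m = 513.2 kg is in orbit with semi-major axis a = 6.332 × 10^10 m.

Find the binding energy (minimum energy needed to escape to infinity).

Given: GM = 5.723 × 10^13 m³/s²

Total orbital energy is E = −GMm/(2a); binding energy is E_bind = −E = GMm/(2a).
E_bind = 5.723e+13 · 513.2 / (2 · 6.332e+10) J ≈ 2.319e+05 J = 231.9 kJ.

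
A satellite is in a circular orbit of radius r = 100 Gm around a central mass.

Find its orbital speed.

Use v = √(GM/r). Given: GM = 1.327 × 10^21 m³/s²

Convert to SI: r = 100 Gm = 1e+11 m.
For a circular orbit, gravity supplies the centripetal force, so v = √(GM / r).
v = √(1.327e+21 / 1e+11) m/s ≈ 1.152e+05 m/s = 115.2 km/s.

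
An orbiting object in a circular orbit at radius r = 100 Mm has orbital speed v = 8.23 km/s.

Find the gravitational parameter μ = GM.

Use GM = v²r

Convert to SI: r = 100 Mm = 1e+08 m; v = 8.23 km/s = 8230 m/s.
For a circular orbit v² = GM/r, so GM = v² · r.
GM = (8230)² · 1e+08 m³/s² ≈ 6.773e+15 m³/s² = 6.773 × 10^15 m³/s².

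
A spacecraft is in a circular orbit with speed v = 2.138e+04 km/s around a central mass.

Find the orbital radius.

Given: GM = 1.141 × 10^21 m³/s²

Convert to SI: v = 2.138e+04 km/s = 2.138e+07 m/s.
For a circular orbit, v² = GM / r, so r = GM / v².
r = 1.141e+21 / (2.138e+07)² m ≈ 2.496e+06 m = 2.496 Mm.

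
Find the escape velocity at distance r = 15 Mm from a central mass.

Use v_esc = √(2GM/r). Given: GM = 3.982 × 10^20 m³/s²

Convert to SI: r = 15 Mm = 1.5e+07 m.
Escape velocity comes from setting total energy to zero: ½v² − GM/r = 0 ⇒ v_esc = √(2GM / r).
v_esc = √(2 · 3.982e+20 / 1.5e+07) m/s ≈ 7.287e+06 m/s = 7287 km/s.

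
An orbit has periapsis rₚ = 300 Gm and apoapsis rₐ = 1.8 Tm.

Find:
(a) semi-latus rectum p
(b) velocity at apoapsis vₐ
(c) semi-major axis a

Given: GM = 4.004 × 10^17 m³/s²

Convert to SI: rₚ = 300 Gm = 3e+11 m; rₐ = 1.8 Tm = 1.8e+12 m.
(a) From a = (rₚ + rₐ)/2 = 1.05e+12 m and e = (rₐ − rₚ)/(rₐ + rₚ) = 0.714286, p = a(1 − e²) = 1.05e+12 · (1 − (0.714286)²) ≈ 5.143e+11 m
(b) With a = (rₚ + rₐ)/2 = 1.05e+12 m, vₐ = √(GM (2/rₐ − 1/a)) = √(4.004e+17 · (2/1.8e+12 − 1/1.05e+12)) m/s ≈ 252.1 m/s
(c) a = (rₚ + rₐ)/2 = (3e+11 + 1.8e+12)/2 ≈ 1.05e+12 m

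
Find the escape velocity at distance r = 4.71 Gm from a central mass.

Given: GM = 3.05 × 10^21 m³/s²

Convert to SI: r = 4.71 Gm = 4.71e+09 m.
Escape velocity comes from setting total energy to zero: ½v² − GM/r = 0 ⇒ v_esc = √(2GM / r).
v_esc = √(2 · 3.05e+21 / 4.71e+09) m/s ≈ 1.138e+06 m/s = 1138 km/s.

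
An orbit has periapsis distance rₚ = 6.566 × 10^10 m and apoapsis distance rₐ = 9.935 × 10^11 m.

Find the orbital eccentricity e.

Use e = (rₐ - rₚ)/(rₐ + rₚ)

e = (rₐ − rₚ) / (rₐ + rₚ).
e = (9.935e+11 − 6.566e+10) / (9.935e+11 + 6.566e+10) = 9.2784e+11 / 1.05916e+12 ≈ 0.876.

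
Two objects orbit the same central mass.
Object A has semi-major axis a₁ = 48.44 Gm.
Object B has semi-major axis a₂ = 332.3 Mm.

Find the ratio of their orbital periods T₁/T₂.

Convert to SI: a₁ = 48.44 Gm = 4.844e+10 m; a₂ = 332.3 Mm = 3.323e+08 m.
From Kepler's third law, (T₁/T₂)² = (a₁/a₂)³, so T₁/T₂ = (a₁/a₂)^(3/2).
a₁/a₂ = 4.844e+10 / 3.323e+08 = 145.772.
T₁/T₂ = (145.772)^(3/2) ≈ 1760.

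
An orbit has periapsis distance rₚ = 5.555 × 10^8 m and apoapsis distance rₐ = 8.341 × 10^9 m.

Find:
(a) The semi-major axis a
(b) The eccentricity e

(a) a = (rₚ + rₐ) / 2 = (5.555e+08 + 8.341e+09) / 2 ≈ 4.448e+09 m = 4.448 × 10^9 m.
(b) e = (rₐ − rₚ) / (rₐ + rₚ) = (8.341e+09 − 5.555e+08) / (8.341e+09 + 5.555e+08) ≈ 0.8751.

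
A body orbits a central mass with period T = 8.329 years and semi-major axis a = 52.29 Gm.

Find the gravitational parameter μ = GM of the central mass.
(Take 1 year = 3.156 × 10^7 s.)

Convert to SI: T = 8.329 years = 2.62863e+08 s; a = 52.29 Gm = 5.229e+10 m.
GM = 4π² · a³ / T².
GM = 4π² · (5.229e+10)³ / (2.62863e+08)² m³/s² ≈ 8.169e+16 m³/s² = 8.169 × 10^16 m³/s².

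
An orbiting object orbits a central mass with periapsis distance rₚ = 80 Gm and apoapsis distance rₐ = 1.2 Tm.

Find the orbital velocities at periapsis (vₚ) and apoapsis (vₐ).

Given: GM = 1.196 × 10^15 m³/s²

Convert to SI: rₚ = 80 Gm = 8e+10 m; rₐ = 1.2 Tm = 1.2e+12 m.
Use the vis-viva equation v² = GM(2/r − 1/a) with a = (rₚ + rₐ)/2 = (8e+10 + 1.2e+12)/2 = 6.4e+11 m.
vₚ = √(GM · (2/rₚ − 1/a)) = √(1.196e+15 · (2/8e+10 − 1/6.4e+11)) m/s ≈ 167.4 m/s = 167.4 m/s.
vₐ = √(GM · (2/rₐ − 1/a)) = √(1.196e+15 · (2/1.2e+12 − 1/6.4e+11)) m/s ≈ 11.16 m/s = 11.16 m/s.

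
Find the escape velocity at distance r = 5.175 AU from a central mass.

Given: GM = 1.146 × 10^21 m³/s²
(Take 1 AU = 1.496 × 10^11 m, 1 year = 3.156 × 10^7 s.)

Convert to SI: r = 5.175 AU = 7.7418e+11 m.
Escape velocity comes from setting total energy to zero: ½v² − GM/r = 0 ⇒ v_esc = √(2GM / r).
v_esc = √(2 · 1.146e+21 / 7.7418e+11) m/s ≈ 5.441e+04 m/s = 11.48 AU/year.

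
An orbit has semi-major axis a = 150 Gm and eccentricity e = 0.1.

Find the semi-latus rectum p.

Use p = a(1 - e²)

Convert to SI: a = 150 Gm = 1.5e+11 m.
p = a (1 − e²).
p = 1.5e+11 · (1 − (0.1)²) = 1.5e+11 · 0.99 ≈ 1.485e+11 m = 148.5 Gm.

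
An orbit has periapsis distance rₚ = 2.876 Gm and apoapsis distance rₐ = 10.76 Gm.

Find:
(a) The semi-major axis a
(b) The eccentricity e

Convert to SI: rₚ = 2.876 Gm = 2.876e+09 m; rₐ = 10.76 Gm = 1.076e+10 m.
(a) a = (rₚ + rₐ) / 2 = (2.876e+09 + 1.076e+10) / 2 ≈ 6.818e+09 m = 6.818 Gm.
(b) e = (rₐ − rₚ) / (rₐ + rₚ) = (1.076e+10 − 2.876e+09) / (1.076e+10 + 2.876e+09) ≈ 0.5782.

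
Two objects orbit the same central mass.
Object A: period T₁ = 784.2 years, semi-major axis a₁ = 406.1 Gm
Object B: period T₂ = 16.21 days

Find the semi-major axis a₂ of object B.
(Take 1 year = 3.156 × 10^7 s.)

Convert to SI: T₁ = 784.2 years = 2.47494e+10 s; a₁ = 406.1 Gm = 4.061e+11 m; T₂ = 16.21 days = 1.40054e+06 s.
Kepler's third law: (T₁/T₂)² = (a₁/a₂)³ ⇒ a₂ = a₁ · (T₂/T₁)^(2/3).
T₂/T₁ = 1.40054e+06 / 2.47494e+10 = 5.65891e-05.
a₂ = 4.061e+11 · (5.65891e-05)^(2/3) m ≈ 5.986e+08 m = 598.6 Mm.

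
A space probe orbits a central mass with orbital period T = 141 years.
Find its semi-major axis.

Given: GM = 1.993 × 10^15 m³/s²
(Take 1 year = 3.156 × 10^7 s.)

Convert to SI: T = 141 years = 4.44996e+09 s.
Invert Kepler's third law: a = (GM · T² / (4π²))^(1/3).
Substituting T = 4.44996e+09 s and GM = 1.993e+15 m³/s²:
a = (1.993e+15 · (4.44996e+09)² / (4π²))^(1/3) m
a ≈ 9.999e+10 m = 99.99 Gm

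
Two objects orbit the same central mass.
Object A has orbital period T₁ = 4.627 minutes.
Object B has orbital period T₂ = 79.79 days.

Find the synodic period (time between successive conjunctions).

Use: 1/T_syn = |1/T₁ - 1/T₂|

Convert to SI: T₁ = 4.627 minutes = 277.62 s; T₂ = 79.79 days = 6.89386e+06 s.
T_syn = |T₁ · T₂ / (T₁ − T₂)|.
T_syn = |277.62 · 6.89386e+06 / (277.62 − 6.89386e+06)| s ≈ 277.6 s = 4.627 minutes.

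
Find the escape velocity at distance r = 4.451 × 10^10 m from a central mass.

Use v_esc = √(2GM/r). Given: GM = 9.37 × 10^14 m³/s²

Escape velocity comes from setting total energy to zero: ½v² − GM/r = 0 ⇒ v_esc = √(2GM / r).
v_esc = √(2 · 9.37e+14 / 4.451e+10) m/s ≈ 205.2 m/s = 205.2 m/s.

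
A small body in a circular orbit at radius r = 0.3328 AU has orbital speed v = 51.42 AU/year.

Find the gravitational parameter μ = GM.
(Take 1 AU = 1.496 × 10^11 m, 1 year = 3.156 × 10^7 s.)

Convert to SI: r = 0.3328 AU = 4.97869e+10 m; v = 51.42 AU/year = 243740 m/s.
For a circular orbit v² = GM/r, so GM = v² · r.
GM = (243740)² · 4.97869e+10 m³/s² ≈ 2.958e+21 m³/s² = 2.958 × 10^21 m³/s².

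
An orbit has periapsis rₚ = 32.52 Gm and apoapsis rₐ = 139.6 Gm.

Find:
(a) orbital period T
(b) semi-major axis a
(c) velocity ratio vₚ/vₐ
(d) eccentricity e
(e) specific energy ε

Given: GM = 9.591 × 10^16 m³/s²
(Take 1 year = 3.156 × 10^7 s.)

Convert to SI: rₚ = 32.52 Gm = 3.252e+10 m; rₐ = 139.6 Gm = 1.396e+11 m.
(a) With a = (rₚ + rₐ)/2 = 8.606e+10 m, T = 2π √(a³/GM) = 2π √((8.606e+10)³/9.591e+16) s ≈ 5.122e+08 s
(b) a = (rₚ + rₐ)/2 = (3.252e+10 + 1.396e+11)/2 ≈ 8.606e+10 m
(c) Conservation of angular momentum (rₚvₚ = rₐvₐ) gives vₚ/vₐ = rₐ/rₚ = 1.396e+11/3.252e+10 ≈ 4.293
(d) e = (rₐ − rₚ)/(rₐ + rₚ) = (1.396e+11 − 3.252e+10)/(1.396e+11 + 3.252e+10) ≈ 0.6221
(e) With a = (rₚ + rₐ)/2 = 8.606e+10 m, ε = −GM/(2a) = −9.591e+16/(2 · 8.606e+10) J/kg ≈ -5.572e+05 J/kg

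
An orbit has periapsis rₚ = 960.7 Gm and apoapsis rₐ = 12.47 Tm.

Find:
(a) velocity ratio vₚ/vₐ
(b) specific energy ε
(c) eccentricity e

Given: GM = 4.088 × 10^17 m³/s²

Convert to SI: rₚ = 960.7 Gm = 9.607e+11 m; rₐ = 12.47 Tm = 1.247e+13 m.
(a) Conservation of angular momentum (rₚvₚ = rₐvₐ) gives vₚ/vₐ = rₐ/rₚ = 1.247e+13/9.607e+11 ≈ 12.98
(b) With a = (rₚ + rₐ)/2 = 6.71535e+12 m, ε = −GM/(2a) = −4.088e+17/(2 · 6.71535e+12) J/kg ≈ -3.044e+04 J/kg
(c) e = (rₐ − rₚ)/(rₐ + rₚ) = (1.247e+13 − 9.607e+11)/(1.247e+13 + 9.607e+11) ≈ 0.8569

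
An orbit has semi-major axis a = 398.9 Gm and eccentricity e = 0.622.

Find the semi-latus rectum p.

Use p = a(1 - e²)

Convert to SI: a = 398.9 Gm = 3.989e+11 m.
p = a (1 − e²).
p = 3.989e+11 · (1 − (0.622)²) = 3.989e+11 · 0.613116 ≈ 2.446e+11 m = 244.6 Gm.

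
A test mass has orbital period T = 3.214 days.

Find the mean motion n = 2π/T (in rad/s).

Convert to SI: T = 3.214 days = 277690 s.
n = 2π / T.
n = 2π / 277690 s ≈ 2.263e-05 rad/s.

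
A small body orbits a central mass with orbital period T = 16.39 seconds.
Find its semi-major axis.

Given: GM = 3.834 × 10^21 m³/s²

Invert Kepler's third law: a = (GM · T² / (4π²))^(1/3).
Substituting T = 16.39 s and GM = 3.834e+21 m³/s²:
a = (3.834e+21 · (16.39)² / (4π²))^(1/3) m
a ≈ 2.966e+07 m = 29.66 Mm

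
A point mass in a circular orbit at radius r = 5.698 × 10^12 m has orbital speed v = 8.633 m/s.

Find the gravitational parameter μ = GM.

For a circular orbit v² = GM/r, so GM = v² · r.
GM = (8.633)² · 5.698e+12 m³/s² ≈ 4.247e+14 m³/s² = 4.247 × 10^14 m³/s².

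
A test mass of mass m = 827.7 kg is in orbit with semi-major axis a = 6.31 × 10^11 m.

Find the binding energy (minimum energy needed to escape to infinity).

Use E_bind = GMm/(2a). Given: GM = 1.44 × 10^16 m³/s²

Total orbital energy is E = −GMm/(2a); binding energy is E_bind = −E = GMm/(2a).
E_bind = 1.44e+16 · 827.7 / (2 · 6.31e+11) J ≈ 9.444e+06 J = 9.444 MJ.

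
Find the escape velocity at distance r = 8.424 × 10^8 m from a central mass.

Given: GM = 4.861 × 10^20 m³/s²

Escape velocity comes from setting total energy to zero: ½v² − GM/r = 0 ⇒ v_esc = √(2GM / r).
v_esc = √(2 · 4.861e+20 / 8.424e+08) m/s ≈ 1.074e+06 m/s = 1074 km/s.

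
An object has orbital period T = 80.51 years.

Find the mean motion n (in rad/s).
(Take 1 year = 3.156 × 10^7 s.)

Convert to SI: T = 80.51 years = 2.5409e+09 s.
n = 2π / T.
n = 2π / 2.5409e+09 s ≈ 2.473e-09 rad/s.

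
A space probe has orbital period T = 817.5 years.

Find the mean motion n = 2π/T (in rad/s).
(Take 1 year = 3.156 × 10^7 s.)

Convert to SI: T = 817.5 years = 2.58003e+10 s.
n = 2π / T.
n = 2π / 2.58003e+10 s ≈ 2.435e-10 rad/s.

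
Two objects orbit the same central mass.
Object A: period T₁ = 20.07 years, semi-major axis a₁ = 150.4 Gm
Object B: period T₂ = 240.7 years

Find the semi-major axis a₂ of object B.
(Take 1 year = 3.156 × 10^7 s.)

Convert to SI: T₁ = 20.07 years = 6.33409e+08 s; a₁ = 150.4 Gm = 1.504e+11 m; T₂ = 240.7 years = 7.59649e+09 s.
Kepler's third law: (T₁/T₂)² = (a₁/a₂)³ ⇒ a₂ = a₁ · (T₂/T₁)^(2/3).
T₂/T₁ = 7.59649e+09 / 6.33409e+08 = 11.993.
a₂ = 1.504e+11 · (11.993)^(2/3) m ≈ 7.88e+11 m = 788 Gm.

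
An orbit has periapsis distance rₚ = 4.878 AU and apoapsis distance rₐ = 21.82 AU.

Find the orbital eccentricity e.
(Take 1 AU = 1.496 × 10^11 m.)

Convert to SI: rₚ = 4.878 AU = 7.29749e+11 m; rₐ = 21.82 AU = 3.26427e+12 m.
e = (rₐ − rₚ) / (rₐ + rₚ).
e = (3.26427e+12 − 7.29749e+11) / (3.26427e+12 + 7.29749e+11) = 2.53452e+12 / 3.99402e+12 ≈ 0.6346.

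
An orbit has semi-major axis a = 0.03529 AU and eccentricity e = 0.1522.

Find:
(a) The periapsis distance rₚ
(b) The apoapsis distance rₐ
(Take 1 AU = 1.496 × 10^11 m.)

Convert to SI: a = 0.03529 AU = 5.27938e+09 m.
(a) rₚ = a(1 − e) = 5.27938e+09 · (1 − 0.1522) = 5.27938e+09 · 0.8478 ≈ 4.476e+09 m = 0.02992 AU.
(b) rₐ = a(1 + e) = 5.27938e+09 · (1 + 0.1522) = 5.27938e+09 · 1.1522 ≈ 6.083e+09 m = 0.04066 AU.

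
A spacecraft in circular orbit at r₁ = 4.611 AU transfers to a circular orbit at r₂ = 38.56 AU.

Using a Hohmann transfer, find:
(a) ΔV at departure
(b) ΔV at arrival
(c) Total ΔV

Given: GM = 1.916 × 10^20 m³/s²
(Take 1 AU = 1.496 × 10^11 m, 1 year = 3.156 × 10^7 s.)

Convert to SI: r₁ = 4.611 AU = 6.89806e+11 m; r₂ = 38.56 AU = 5.76858e+12 m.
Transfer semi-major axis: a_t = (r₁ + r₂)/2 = (6.89806e+11 + 5.76858e+12)/2 = 3.22919e+12 m.
Circular speeds: v₁ = √(GM/r₁) = 16666.1 m/s, v₂ = √(GM/r₂) = 5763.2 m/s.
Transfer speeds (vis-viva v² = GM(2/r − 1/a_t)): v₁ᵗ = 22275.2 m/s, v₂ᵗ = 2663.67 m/s.
(a) ΔV₁ = |v₁ᵗ − v₁| ≈ 5609 m/s = 1.183 AU/year.
(b) ΔV₂ = |v₂ − v₂ᵗ| ≈ 3100 m/s = 0.6539 AU/year.
(c) ΔV_total = ΔV₁ + ΔV₂ ≈ 8709 m/s = 1.837 AU/year.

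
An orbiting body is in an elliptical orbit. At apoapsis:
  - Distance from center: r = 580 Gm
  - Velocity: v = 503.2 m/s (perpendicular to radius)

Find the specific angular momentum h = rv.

Convert to SI: r = 580 Gm = 5.8e+11 m.
With v perpendicular to r, h = r · v.
h = 5.8e+11 · 503.2 m²/s ≈ 2.919e+14 m²/s.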